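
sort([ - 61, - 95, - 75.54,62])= [ - 95, - 75.54,  -  61, 62]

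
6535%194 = 133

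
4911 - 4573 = 338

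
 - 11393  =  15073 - 26466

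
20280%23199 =20280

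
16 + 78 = 94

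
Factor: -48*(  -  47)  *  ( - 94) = -212064 = - 2^5*3^1*47^2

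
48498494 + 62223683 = 110722177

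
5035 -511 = 4524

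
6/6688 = 3/3344 = 0.00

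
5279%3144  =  2135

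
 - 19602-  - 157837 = 138235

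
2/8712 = 1/4356 = 0.00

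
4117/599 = 6+ 523/599  =  6.87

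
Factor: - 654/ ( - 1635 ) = 2/5 = 2^1*5^(-1)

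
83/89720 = 83/89720 = 0.00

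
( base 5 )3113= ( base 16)198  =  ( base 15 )1C3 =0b110011000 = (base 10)408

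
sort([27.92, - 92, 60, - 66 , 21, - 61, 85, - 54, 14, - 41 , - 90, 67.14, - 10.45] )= [ - 92, - 90, -66, - 61, - 54,  -  41, -10.45,14, 21, 27.92,60, 67.14,  85]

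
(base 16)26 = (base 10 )38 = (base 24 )1E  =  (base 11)35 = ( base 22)1G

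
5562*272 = 1512864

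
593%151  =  140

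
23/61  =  23/61 = 0.38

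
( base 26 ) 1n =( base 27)1M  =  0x31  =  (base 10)49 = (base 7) 100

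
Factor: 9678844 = 2^2*7^1*345673^1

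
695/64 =10+55/64 = 10.86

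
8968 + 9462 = 18430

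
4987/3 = 1662 + 1/3 = 1662.33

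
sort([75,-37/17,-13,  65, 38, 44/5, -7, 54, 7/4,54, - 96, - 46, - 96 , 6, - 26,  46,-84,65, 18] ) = [ - 96,  -  96, - 84, - 46, - 26,-13, - 7, - 37/17,7/4,6, 44/5, 18, 38,46, 54, 54, 65, 65, 75]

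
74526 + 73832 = 148358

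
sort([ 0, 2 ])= [ 0, 2] 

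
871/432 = 2+7/432 = 2.02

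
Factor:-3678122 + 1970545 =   -  1707577^1 = - 1707577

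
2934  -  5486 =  - 2552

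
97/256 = 97/256 = 0.38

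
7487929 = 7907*947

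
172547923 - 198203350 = - 25655427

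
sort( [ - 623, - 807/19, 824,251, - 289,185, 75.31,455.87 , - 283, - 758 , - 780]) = [-780,-758,- 623 , - 289, - 283 , - 807/19, 75.31, 185,251,  455.87, 824] 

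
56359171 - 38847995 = 17511176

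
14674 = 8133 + 6541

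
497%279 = 218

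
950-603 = 347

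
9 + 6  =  15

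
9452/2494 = 3 + 985/1247 =3.79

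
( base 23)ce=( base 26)b4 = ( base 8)442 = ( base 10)290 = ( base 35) 8a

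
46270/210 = 661/3 = 220.33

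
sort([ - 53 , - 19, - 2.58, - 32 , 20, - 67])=[ -67,  -  53, - 32,- 19,- 2.58,20]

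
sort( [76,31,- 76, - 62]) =[ - 76, - 62,31,76 ]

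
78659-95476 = - 16817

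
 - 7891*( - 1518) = 11978538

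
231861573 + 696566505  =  928428078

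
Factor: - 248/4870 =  - 2^2*5^(-1 ) * 31^1*487^(-1 )  =  - 124/2435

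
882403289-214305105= 668098184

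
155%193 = 155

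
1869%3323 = 1869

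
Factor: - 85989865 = -5^1*13^1*1322921^1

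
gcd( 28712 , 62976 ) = 8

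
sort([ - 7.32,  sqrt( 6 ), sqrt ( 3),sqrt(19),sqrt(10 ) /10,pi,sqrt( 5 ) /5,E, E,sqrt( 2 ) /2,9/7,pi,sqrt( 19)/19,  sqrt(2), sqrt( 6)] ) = [ - 7.32,sqrt( 19)/19,sqrt ( 10 )/10, sqrt(5)/5,sqrt( 2 ) /2,9/7,sqrt(2)  ,  sqrt ( 3) , sqrt( 6), sqrt( 6),E,  E,pi,pi, sqrt(19 )]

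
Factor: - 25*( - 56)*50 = 2^4*5^4*7^1  =  70000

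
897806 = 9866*91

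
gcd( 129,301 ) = 43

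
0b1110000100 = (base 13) 543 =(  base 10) 900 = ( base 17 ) 31G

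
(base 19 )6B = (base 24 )55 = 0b1111101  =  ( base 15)85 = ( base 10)125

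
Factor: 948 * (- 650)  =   - 616200 = - 2^3 * 3^1 * 5^2*13^1*79^1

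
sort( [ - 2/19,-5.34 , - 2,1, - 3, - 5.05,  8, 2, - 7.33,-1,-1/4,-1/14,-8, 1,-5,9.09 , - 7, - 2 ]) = [ - 8, - 7.33 ,- 7,-5.34, - 5.05, - 5,- 3, - 2 ,-2, - 1, - 1/4,-2/19,  -  1/14,1, 1,2, 8, 9.09]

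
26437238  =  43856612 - 17419374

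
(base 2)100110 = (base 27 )1b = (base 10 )38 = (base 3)1102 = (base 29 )19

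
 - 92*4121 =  - 379132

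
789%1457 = 789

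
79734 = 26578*3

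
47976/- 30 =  - 7996/5 = -1599.20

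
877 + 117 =994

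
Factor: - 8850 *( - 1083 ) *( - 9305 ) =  -89184237750  =  - 2^1*3^2*5^3*19^2*59^1*1861^1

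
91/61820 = 91/61820= 0.00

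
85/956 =85/956 = 0.09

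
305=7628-7323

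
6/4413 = 2/1471 = 0.00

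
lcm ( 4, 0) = 0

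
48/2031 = 16/677= 0.02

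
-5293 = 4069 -9362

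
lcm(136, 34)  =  136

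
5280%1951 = 1378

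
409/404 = 409/404 =1.01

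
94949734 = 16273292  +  78676442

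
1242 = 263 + 979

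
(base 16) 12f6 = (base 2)1001011110110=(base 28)65a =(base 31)51i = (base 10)4854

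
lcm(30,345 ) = 690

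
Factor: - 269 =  - 269^1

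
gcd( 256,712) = 8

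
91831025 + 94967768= 186798793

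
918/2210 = 27/65  =  0.42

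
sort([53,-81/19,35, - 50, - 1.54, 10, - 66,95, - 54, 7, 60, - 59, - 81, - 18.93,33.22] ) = [ - 81 , - 66, - 59 ,-54,-50, - 18.93, - 81/19,-1.54 , 7, 10,  33.22,35 , 53, 60,  95]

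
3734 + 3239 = 6973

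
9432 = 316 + 9116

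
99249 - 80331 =18918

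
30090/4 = 15045/2 = 7522.50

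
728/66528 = 13/1188  =  0.01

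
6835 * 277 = 1893295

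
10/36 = 5/18 = 0.28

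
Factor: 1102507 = 7^1 * 239^1*659^1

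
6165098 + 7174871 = 13339969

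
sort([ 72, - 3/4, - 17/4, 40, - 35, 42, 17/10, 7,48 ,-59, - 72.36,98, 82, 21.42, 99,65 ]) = [ - 72.36, - 59, - 35, - 17/4, - 3/4, 17/10,7, 21.42, 40, 42,48, 65, 72, 82, 98, 99] 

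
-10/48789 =-1+48779/48789  =  - 0.00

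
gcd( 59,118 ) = 59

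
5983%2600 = 783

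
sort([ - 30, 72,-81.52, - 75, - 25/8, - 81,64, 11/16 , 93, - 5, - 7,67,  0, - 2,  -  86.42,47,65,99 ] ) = [ - 86.42, - 81.52 ,-81, - 75, - 30, - 7, - 5,  -  25/8, - 2,0 , 11/16,  47,64,65,67,72,  93 , 99]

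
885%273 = 66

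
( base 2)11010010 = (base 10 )210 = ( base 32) 6i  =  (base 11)181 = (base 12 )156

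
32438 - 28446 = 3992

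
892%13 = 8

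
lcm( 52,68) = 884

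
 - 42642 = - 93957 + 51315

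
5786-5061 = 725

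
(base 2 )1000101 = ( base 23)30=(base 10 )69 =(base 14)4d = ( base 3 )2120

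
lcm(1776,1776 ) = 1776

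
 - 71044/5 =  - 14209 + 1/5 = - 14208.80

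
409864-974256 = - 564392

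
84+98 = 182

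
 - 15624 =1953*( - 8)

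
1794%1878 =1794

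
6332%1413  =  680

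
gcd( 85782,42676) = 2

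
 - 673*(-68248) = 45930904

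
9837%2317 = 569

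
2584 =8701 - 6117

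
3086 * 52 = 160472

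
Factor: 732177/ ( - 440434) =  - 2^(  -  1)*3^2*81353^1*220217^( - 1)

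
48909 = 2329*21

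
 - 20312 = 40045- 60357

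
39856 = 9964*4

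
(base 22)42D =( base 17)6f4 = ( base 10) 1993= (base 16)7C9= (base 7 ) 5545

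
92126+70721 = 162847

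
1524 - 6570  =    -  5046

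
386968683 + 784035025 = 1171003708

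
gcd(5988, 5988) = 5988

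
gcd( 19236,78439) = 1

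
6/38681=6/38681 = 0.00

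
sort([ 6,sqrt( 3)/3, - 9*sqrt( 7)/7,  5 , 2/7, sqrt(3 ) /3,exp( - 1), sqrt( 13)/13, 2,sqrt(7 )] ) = [ - 9*sqrt(7 )/7, sqrt (13)/13,2/7,  exp( - 1 ), sqrt(3 )/3,sqrt( 3)/3,2,  sqrt( 7), 5, 6]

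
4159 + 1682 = 5841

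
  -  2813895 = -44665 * 63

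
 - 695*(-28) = 19460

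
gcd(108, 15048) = 36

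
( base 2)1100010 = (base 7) 200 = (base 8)142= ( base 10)98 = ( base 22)4a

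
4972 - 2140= 2832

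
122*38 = 4636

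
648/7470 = 36/415 = 0.09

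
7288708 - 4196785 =3091923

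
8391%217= 145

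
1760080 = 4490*392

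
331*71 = 23501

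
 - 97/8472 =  - 97/8472 = - 0.01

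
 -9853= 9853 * ( - 1) 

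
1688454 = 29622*57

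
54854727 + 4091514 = 58946241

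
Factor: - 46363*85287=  - 3^1*71^1*653^1 * 28429^1  =  - 3954161181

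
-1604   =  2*(-802)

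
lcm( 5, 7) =35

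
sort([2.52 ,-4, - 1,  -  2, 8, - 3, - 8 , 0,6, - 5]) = [  -  8,-5, - 4, - 3, - 2,-1, 0, 2.52,6, 8 ]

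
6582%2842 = 898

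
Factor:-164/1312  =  -1/8 = - 2^( - 3) 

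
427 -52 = 375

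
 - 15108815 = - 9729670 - 5379145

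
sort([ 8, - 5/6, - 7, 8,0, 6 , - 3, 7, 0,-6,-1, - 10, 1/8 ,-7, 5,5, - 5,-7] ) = [ -10, - 7, - 7, - 7 ,-6,-5,-3,  -  1,  -  5/6, 0,0, 1/8, 5, 5, 6,7, 8, 8]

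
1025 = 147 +878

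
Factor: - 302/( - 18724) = 1/62 = 2^( - 1)*31^( - 1)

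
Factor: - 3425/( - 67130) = 5/98=2^( - 1 )*5^1*7^( - 2)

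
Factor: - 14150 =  - 2^1*5^2*283^1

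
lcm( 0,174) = 0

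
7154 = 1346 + 5808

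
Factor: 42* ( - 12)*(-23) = 11592 =2^3*3^2*7^1*23^1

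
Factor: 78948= 2^2*3^3 *17^1 * 43^1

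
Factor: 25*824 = 20600 = 2^3*5^2*103^1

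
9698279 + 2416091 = 12114370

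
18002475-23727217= - 5724742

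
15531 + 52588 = 68119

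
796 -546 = 250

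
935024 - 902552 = 32472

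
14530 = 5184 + 9346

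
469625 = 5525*85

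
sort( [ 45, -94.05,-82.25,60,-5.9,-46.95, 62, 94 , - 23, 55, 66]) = [ -94.05, - 82.25 ,-46.95,  -  23,  -  5.9, 45,55, 60, 62, 66, 94 ]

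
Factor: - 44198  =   - 2^1*7^2*11^1*41^1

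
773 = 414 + 359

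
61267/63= 61267/63 = 972.49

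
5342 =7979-2637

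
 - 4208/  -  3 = 4208/3 = 1402.67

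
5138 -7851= - 2713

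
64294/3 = 64294/3 = 21431.33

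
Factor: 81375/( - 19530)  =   - 2^( - 1) * 3^( - 1) * 5^2  =  - 25/6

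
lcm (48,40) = 240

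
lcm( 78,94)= 3666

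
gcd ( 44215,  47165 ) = 5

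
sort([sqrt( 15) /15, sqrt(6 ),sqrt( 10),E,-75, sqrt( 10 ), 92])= [-75, sqrt( 15)/15 , sqrt (6 ), E, sqrt( 10 ), sqrt( 10), 92]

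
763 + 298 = 1061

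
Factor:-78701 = -7^1*11243^1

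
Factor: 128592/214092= 2^2*47^1*313^( - 1) = 188/313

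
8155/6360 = 1+359/1272 = 1.28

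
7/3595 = 7/3595= 0.00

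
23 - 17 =6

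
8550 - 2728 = 5822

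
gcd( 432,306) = 18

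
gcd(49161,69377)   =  7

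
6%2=0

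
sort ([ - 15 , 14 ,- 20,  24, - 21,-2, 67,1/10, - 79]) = [  -  79,- 21, - 20,- 15,  -  2, 1/10,14,24,67 ]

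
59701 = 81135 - 21434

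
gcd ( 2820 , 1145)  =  5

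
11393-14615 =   -  3222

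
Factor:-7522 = -2^1*3761^1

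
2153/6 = 2153/6 = 358.83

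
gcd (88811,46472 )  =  1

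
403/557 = 403/557 = 0.72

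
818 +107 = 925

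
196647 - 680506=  - 483859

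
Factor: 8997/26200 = 2^( - 3)*3^1*5^( - 2)*131^ ( - 1 )*2999^1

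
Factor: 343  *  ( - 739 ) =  - 253477= - 7^3*739^1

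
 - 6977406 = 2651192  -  9628598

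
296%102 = 92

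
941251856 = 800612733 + 140639123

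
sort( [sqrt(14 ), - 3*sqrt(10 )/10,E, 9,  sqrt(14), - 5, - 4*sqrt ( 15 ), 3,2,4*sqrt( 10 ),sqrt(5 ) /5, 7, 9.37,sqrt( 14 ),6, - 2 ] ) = [-4*sqrt( 15), - 5, - 2, - 3*sqrt( 10 ) /10,sqrt( 5 ) /5 , 2, E,3,sqrt( 14), sqrt(14), sqrt( 14 ), 6 , 7, 9, 9.37,  4*sqrt (10 )]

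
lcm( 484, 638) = 14036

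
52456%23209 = 6038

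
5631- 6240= -609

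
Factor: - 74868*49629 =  - 3715623972  =  -2^2 * 3^2*17^1*71^1*233^1 *367^1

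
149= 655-506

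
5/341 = 5/341 = 0.01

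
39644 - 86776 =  - 47132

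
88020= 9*9780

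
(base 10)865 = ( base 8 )1541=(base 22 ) 1H7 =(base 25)19F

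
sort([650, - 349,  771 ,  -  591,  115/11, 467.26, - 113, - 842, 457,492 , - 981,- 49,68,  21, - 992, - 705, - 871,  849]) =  [ - 992, - 981, - 871, - 842, - 705, - 591, - 349, - 113, - 49,115/11,  21,68,457,467.26, 492,650,  771,  849]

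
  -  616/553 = -2+70/79 = - 1.11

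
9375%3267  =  2841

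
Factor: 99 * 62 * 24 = 2^4 * 3^3 * 11^1*31^1  =  147312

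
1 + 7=8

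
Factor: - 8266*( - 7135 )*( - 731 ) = -43112852210= -2^1*5^1*17^1*43^1 * 1427^1*4133^1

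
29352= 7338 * 4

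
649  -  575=74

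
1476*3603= 5318028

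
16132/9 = 16132/9 = 1792.44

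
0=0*27178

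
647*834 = 539598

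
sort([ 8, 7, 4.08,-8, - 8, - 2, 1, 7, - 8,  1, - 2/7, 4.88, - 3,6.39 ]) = [ - 8, - 8,-8, - 3,-2, - 2/7,1,1 , 4.08 , 4.88,6.39,7,7,8 ]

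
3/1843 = 3/1843 = 0.00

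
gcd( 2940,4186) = 14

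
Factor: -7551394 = - 2^1*3775697^1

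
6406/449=14+120/449 = 14.27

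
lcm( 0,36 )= 0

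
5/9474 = 5/9474  =  0.00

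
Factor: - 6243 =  - 3^1*2081^1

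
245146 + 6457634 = 6702780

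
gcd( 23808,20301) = 3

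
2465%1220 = 25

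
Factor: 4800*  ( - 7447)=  - 2^6*3^1 * 5^2*11^1*677^1 = - 35745600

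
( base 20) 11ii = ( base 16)224a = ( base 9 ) 13033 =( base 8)21112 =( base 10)8778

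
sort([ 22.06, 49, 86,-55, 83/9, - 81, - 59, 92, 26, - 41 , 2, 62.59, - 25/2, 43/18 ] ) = [ - 81 ,  -  59, - 55, - 41, - 25/2, 2,43/18,83/9,22.06 , 26, 49, 62.59,86, 92]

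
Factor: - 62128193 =  -  62128193^1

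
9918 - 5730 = 4188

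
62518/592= 105 + 179/296 = 105.60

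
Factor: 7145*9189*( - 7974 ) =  - 2^1 * 3^4* 5^1*443^1*1021^1*1429^1 = - 523536199470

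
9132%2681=1089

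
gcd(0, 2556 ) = 2556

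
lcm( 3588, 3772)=147108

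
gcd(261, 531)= 9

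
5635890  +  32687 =5668577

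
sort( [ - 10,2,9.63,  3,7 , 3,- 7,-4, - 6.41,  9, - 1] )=[ - 10,-7 ,-6.41,  -  4 ,-1,2,3, 3,7,9,9.63]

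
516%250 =16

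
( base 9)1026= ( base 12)529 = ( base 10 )753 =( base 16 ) 2F1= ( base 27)10O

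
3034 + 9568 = 12602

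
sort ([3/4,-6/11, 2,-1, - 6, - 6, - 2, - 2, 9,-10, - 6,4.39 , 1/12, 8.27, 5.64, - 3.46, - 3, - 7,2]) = [ - 10, - 7, - 6, - 6,  -  6, - 3.46, - 3, - 2, - 2, - 1,- 6/11, 1/12,3/4, 2,2, 4.39, 5.64,8.27, 9 ]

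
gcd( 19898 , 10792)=2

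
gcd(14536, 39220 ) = 4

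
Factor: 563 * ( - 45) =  - 25335 =-  3^2*5^1 * 563^1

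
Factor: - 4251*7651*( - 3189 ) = 3^2*7^1*13^1 * 109^1*1063^1 * 1093^1 =103720314789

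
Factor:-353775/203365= - 3^1 *5^1*53^1 * 457^( - 1 ) = - 795/457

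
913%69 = 16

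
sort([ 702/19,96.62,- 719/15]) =[ - 719/15,  702/19, 96.62]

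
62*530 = 32860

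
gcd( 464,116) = 116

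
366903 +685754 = 1052657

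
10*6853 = 68530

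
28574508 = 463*61716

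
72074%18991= 15101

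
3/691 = 3/691 = 0.00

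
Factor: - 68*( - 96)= 2^7  *3^1*17^1= 6528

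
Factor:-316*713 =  - 225308 = -2^2*23^1*31^1*79^1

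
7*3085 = 21595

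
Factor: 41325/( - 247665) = - 5^1*11^( - 1)* 29^1 * 79^( - 1) = - 145/869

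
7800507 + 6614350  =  14414857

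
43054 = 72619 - 29565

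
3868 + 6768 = 10636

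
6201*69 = 427869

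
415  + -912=- 497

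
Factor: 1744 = 2^4*109^1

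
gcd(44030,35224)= 8806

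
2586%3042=2586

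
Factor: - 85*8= - 2^3*5^1*17^1 = - 680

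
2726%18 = 8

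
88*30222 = 2659536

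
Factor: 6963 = 3^1*11^1 * 211^1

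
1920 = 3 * 640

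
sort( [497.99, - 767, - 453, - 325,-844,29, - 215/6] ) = [ - 844 , - 767, - 453, - 325, - 215/6,29,497.99]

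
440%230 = 210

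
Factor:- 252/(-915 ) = 2^2 * 3^1*5^( - 1)*7^1*61^( - 1)= 84/305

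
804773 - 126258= 678515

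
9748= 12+9736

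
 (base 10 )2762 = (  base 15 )c42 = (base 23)552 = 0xaca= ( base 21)65b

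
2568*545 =1399560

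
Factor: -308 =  - 2^2*7^1*11^1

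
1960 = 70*28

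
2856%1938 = 918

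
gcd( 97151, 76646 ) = 1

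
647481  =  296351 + 351130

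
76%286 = 76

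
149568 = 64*2337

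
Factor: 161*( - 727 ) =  - 117047 = - 7^1*23^1* 727^1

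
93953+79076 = 173029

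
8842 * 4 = 35368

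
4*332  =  1328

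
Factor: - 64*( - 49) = 2^6*7^2 =3136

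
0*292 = 0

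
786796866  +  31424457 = 818221323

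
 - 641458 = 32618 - 674076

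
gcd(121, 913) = 11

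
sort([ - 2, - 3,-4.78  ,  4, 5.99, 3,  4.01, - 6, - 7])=[ - 7, - 6, - 4.78, - 3,  -  2,  3,4, 4.01,  5.99] 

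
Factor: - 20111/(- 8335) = 5^(-1)*7^1*13^2 * 17^1*1667^(  -  1)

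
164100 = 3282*50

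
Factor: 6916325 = 5^2*13^2*1637^1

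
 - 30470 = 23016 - 53486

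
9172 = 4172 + 5000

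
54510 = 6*9085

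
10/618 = 5/309 = 0.02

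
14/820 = 7/410 = 0.02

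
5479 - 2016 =3463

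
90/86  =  1  +  2/43 = 1.05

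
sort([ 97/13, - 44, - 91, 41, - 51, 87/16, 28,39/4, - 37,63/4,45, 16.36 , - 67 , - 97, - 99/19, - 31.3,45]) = [  -  97, - 91,  -  67,  -  51, - 44, - 37,- 31.3, - 99/19,87/16,97/13 , 39/4, 63/4, 16.36,28, 41,45, 45]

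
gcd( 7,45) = 1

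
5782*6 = 34692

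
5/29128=5/29128 = 0.00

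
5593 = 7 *799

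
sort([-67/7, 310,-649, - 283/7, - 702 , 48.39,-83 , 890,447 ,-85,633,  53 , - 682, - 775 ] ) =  [ - 775, - 702 ,-682 , - 649, - 85,-83 , - 283/7, - 67/7,48.39,53, 310 , 447, 633 , 890]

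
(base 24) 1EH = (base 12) 655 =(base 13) 566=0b1110100001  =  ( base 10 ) 929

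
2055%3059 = 2055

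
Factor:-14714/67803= - 2^1*3^(-1 )*7^1*97^ ( - 1 )*233^( - 1 )*1051^1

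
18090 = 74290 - 56200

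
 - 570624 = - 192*2972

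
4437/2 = 4437/2=2218.50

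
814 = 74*11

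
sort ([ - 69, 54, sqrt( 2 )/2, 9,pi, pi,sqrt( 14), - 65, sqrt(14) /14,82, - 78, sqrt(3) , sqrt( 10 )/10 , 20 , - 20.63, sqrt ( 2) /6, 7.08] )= [ - 78, - 69, - 65, - 20.63, sqrt( 2 )/6,sqrt( 14)/14, sqrt( 10)/10, sqrt(2) /2,sqrt(  3 ), pi, pi, sqrt( 14 ), 7.08,9,20,  54, 82] 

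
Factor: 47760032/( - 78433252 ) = -11940008/19608313 = -2^3 * 139^( - 1)*141067^ ( - 1)*1492501^1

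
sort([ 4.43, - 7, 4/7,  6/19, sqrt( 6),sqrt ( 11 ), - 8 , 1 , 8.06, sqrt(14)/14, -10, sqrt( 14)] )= [ - 10, - 8,-7,sqrt(14)/14, 6/19, 4/7,1,  sqrt( 6 ), sqrt( 11 ), sqrt(14),4.43, 8.06 ]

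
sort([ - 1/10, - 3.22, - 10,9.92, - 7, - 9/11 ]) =[ - 10, - 7, - 3.22, - 9/11, - 1/10,9.92]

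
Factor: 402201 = 3^2*23^1 * 29^1*67^1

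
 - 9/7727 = -1 + 7718/7727 = - 0.00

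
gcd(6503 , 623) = 7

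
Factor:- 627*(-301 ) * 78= 14720706=2^1*3^2*7^1*11^1 *13^1 * 19^1*43^1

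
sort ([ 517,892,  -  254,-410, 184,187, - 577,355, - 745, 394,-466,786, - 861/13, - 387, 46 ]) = [ - 745,-577,  -  466, - 410, - 387,-254, - 861/13 , 46, 184, 187, 355,394,517,786, 892 ]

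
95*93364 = 8869580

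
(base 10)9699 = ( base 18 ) 1bgf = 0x25E3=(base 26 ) e91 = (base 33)8tu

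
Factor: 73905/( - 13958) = -2^(-1) * 3^1*5^1*7^( - 1)* 13^1*379^1*997^( - 1 ) 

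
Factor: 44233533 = 3^6*47^1*1291^1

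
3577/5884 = 3577/5884=0.61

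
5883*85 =500055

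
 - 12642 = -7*1806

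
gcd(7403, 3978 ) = 1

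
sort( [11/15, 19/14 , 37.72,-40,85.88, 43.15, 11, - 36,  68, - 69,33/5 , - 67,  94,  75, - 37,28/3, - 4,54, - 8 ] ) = [ - 69, - 67, - 40, - 37, - 36,-8,-4,11/15,19/14,  33/5, 28/3,11,37.72 , 43.15,54 , 68,75, 85.88,  94 ]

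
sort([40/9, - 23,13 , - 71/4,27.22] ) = [ - 23,-71/4,  40/9,  13,  27.22 ]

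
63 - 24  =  39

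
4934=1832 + 3102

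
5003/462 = 5003/462 = 10.83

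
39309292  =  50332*781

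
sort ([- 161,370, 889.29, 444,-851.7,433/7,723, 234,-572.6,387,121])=[ - 851.7,  -  572.6,  -  161,433/7,  121,234 , 370, 387,444,723,889.29] 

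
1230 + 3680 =4910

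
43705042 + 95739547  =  139444589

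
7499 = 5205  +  2294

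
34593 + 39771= 74364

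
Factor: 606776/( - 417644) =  - 2^1*73^1*263^ ( - 1)*397^(  -  1 )*1039^1 = -151694/104411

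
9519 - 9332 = 187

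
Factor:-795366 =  - 2^1*3^3* 11^1*13^1*103^1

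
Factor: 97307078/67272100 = 48653539/33636050 =2^( - 1)*5^ (-2)*7^( - 2 )*11^1*31^1*61^1*2339^1 * 13729^ ( -1)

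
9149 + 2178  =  11327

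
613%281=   51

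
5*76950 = 384750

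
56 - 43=13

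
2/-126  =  -1/63 = - 0.02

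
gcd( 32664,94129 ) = 1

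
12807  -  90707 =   -  77900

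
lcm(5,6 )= 30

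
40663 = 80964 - 40301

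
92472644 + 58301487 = 150774131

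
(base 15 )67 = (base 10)97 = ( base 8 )141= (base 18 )57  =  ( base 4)1201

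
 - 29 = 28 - 57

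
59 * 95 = 5605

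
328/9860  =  82/2465 = 0.03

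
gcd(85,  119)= 17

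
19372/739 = 26 + 158/739 = 26.21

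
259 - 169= 90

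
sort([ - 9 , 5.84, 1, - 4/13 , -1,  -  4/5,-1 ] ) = [ -9,-1,-1,  -  4/5, - 4/13,1, 5.84] 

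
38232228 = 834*45842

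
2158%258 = 94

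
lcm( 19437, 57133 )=1885389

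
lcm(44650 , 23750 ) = 1116250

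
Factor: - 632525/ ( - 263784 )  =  2^( - 3) * 3^( - 1 )*5^2*29^(-1)*379^( - 1)*25301^1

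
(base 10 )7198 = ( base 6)53154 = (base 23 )ddm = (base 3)100212121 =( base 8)16036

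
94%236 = 94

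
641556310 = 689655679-48099369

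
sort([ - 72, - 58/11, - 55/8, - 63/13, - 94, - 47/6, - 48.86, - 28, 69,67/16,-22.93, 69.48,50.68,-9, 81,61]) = [ - 94, - 72 , - 48.86, - 28, - 22.93, - 9,  -  47/6, - 55/8, - 58/11,-63/13, 67/16, 50.68, 61, 69,  69.48,81]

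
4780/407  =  11 +303/407 = 11.74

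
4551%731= 165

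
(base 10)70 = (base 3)2121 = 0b1000110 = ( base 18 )3g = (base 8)106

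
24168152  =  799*30248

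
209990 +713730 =923720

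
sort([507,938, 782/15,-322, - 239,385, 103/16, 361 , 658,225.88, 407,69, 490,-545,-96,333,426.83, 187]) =[- 545, - 322,-239, -96 , 103/16,782/15,69,187, 225.88,333,361,385 , 407,  426.83 , 490,507,658, 938]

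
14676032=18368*799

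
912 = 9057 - 8145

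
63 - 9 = 54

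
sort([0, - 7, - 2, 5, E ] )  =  [ - 7, - 2, 0, E, 5 ]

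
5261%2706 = 2555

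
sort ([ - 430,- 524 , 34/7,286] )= [ - 524,-430, 34/7, 286]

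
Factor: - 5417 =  - 5417^1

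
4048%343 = 275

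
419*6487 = 2718053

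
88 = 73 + 15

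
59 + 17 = 76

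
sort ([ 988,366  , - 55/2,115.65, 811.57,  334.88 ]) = [ - 55/2, 115.65 , 334.88,  366, 811.57,988] 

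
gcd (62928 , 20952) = 72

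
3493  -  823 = 2670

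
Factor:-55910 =-2^1*5^1*5591^1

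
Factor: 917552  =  2^4*57347^1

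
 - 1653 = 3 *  (- 551 ) 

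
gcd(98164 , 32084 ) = 4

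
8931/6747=1 + 56/173=1.32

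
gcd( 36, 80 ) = 4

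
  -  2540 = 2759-5299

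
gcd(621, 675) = 27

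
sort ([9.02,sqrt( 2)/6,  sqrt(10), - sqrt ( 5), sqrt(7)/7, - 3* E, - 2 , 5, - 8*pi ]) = [ - 8 * pi, - 3*E, - sqrt( 5), - 2, sqrt( 2)/6, sqrt ( 7)/7, sqrt(10), 5, 9.02] 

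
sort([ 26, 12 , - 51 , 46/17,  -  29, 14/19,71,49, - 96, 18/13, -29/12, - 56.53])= [  -  96, - 56.53, - 51 ,-29, -29/12,14/19, 18/13 , 46/17,12,26, 49, 71 ]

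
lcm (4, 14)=28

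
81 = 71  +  10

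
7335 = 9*815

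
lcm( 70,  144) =5040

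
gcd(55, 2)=1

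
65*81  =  5265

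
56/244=14/61 = 0.23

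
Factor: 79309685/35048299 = 6100745/2696023 = 5^1*7^2*11^(- 1 ) *37^1*137^ ( - 1 )*673^1*1789^( - 1 ) 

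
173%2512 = 173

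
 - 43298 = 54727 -98025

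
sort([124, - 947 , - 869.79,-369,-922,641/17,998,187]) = [ - 947,-922, - 869.79, - 369,641/17, 124,187, 998]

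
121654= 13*9358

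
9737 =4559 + 5178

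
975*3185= 3105375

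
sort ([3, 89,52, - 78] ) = [ - 78, 3,52, 89 ] 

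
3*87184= 261552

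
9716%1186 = 228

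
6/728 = 3/364=0.01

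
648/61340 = 162/15335=0.01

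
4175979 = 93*44903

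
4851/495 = 9+4/5 = 9.80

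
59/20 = 59/20 = 2.95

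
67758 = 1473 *46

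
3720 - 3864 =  - 144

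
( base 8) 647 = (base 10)423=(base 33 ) cr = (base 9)520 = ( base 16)1A7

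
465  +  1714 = 2179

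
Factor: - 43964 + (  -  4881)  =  -48845= - 5^1*9769^1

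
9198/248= 37+11/124 = 37.09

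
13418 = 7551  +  5867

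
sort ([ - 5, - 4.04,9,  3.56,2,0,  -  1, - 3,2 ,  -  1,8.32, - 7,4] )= [ - 7, - 5, - 4.04,-3,-1, - 1, 0,2,2,3.56,4, 8.32,9]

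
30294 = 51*594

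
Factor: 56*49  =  2744 = 2^3*7^3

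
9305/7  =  9305/7 =1329.29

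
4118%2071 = 2047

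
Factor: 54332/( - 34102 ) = -94/59 = - 2^1*47^1 *59^ ( - 1) 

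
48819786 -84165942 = -35346156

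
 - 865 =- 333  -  532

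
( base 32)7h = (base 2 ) 11110001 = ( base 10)241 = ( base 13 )157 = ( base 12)181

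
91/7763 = 13/1109  =  0.01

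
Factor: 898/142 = 449/71 = 71^( - 1 )*449^1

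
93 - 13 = 80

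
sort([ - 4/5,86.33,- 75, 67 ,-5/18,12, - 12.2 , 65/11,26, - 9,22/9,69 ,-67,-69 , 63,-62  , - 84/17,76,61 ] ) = [ - 75,-69, - 67,-62, - 12.2, - 9,  -  84/17, - 4/5, - 5/18, 22/9, 65/11,  12,26,61,63,67,69,76,86.33 ] 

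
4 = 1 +3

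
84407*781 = 65921867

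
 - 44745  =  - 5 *8949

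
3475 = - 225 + 3700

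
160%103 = 57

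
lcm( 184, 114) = 10488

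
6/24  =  1/4 = 0.25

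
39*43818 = 1708902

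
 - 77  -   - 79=2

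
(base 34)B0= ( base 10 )374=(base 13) 22A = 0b101110110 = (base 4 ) 11312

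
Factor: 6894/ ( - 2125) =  - 2^1*3^2*5^( - 3)*17^ ( - 1 )*383^1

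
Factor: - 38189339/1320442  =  - 2^( - 1)*53^(-1 ) *4363^1 * 8753^1*12457^(-1)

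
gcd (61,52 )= 1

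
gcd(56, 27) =1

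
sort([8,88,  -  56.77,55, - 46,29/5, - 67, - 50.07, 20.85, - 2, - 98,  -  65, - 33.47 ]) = [ - 98,-67, - 65, - 56.77,-50.07, - 46, - 33.47 , - 2, 29/5,8,20.85, 55,88]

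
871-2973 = - 2102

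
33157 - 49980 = - 16823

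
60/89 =60/89=0.67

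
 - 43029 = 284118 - 327147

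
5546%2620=306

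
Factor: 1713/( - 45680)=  - 3/80= -  2^ (-4 )*3^1* 5^(  -  1 ) 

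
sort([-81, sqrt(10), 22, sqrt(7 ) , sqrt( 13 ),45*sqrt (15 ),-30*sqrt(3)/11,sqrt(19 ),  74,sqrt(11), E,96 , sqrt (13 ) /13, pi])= [  -  81  ,-30* sqrt ( 3)/11 , sqrt (13) /13 , sqrt(7 ),E,pi, sqrt( 10), sqrt (11), sqrt (13) , sqrt(19),  22 , 74,96,45 * sqrt( 15) ]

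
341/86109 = 341/86109 = 0.00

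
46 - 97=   -  51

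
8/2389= 8/2389=   0.00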